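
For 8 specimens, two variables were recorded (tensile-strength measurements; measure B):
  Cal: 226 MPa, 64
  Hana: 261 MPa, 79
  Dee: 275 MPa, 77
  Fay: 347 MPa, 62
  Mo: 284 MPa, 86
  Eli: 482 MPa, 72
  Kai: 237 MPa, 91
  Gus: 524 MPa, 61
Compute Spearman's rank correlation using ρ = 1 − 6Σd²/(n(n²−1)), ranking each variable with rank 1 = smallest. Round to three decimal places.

-0.524

Ranks of variable 1: 1, 3, 4, 6, 5, 7, 2, 8
Ranks of variable 2: 3, 6, 5, 2, 7, 4, 8, 1
d = r₁ − r₂: -2, -3, -1, 4, -2, 3, -6, 7
d²: 4, 9, 1, 16, 4, 9, 36, 49; Σd² = 128
ρ = 1 − 6·128/(8·63) = 1 − 768/504 = -0.524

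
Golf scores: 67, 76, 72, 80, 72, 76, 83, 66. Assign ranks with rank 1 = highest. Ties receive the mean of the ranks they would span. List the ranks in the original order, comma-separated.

7, 3.5, 5.5, 2, 5.5, 3.5, 1, 8

Sorted (descending): 83, 80, 76, 76, 72, 72, 67, 66
The 2 values of 76 occupy positions 3–4 → average rank (3+4)/2 = 3.5.
The 2 values of 72 occupy positions 5–6 → average rank (5+6)/2 = 5.5.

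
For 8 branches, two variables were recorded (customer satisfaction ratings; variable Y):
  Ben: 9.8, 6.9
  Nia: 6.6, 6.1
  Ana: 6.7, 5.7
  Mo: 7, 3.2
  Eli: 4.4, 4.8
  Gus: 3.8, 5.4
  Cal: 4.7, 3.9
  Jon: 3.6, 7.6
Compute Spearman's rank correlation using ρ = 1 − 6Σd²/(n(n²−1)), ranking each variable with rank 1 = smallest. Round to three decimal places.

-0.143

Ranks of variable 1: 8, 5, 6, 7, 3, 2, 4, 1
Ranks of variable 2: 7, 6, 5, 1, 3, 4, 2, 8
d = r₁ − r₂: 1, -1, 1, 6, 0, -2, 2, -7
d²: 1, 1, 1, 36, 0, 4, 4, 49; Σd² = 96
ρ = 1 − 6·96/(8·63) = 1 − 576/504 = -0.143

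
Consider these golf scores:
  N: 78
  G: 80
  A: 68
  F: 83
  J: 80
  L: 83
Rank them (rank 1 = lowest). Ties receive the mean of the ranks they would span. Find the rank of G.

Sorted (ascending): 68, 78, 80, 80, 83, 83
The 2 values of 80 occupy positions 3–4 → average rank (3+4)/2 = 3.5.
The 2 values of 83 occupy positions 5–6 → average rank (5+6)/2 = 5.5.
G has value 80 → rank 3.5.

3.5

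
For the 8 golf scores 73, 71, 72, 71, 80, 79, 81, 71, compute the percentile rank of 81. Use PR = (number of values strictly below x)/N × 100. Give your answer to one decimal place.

N = 8.
Strictly below 81: 7. Equal to 81: 1.
PR = 7/8 × 100 = 87.5

87.5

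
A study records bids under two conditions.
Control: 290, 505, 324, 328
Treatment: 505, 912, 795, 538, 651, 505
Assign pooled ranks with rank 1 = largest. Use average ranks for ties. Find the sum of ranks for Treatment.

22

Sorted (descending): 912, 795, 651, 538, 505, 505, 505, 328, 324, 290
The 3 values of 505 occupy positions 5–7 → average rank 6.
Treatment values → pooled ranks: 505→6, 912→1, 795→2, 538→4, 651→3, 505→6
Rank sum = 6 + 1 + 2 + 4 + 3 + 6 = 22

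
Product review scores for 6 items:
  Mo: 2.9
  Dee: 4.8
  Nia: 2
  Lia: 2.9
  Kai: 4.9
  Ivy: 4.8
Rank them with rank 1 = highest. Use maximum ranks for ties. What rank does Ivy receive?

3

Sorted (descending): 4.9, 4.8, 4.8, 2.9, 2.9, 2
The 2 values of 4.8 occupy positions 2–3 → each gets rank 3.
The 2 values of 2.9 occupy positions 4–5 → each gets rank 5.
Ivy has value 4.8 → rank 3.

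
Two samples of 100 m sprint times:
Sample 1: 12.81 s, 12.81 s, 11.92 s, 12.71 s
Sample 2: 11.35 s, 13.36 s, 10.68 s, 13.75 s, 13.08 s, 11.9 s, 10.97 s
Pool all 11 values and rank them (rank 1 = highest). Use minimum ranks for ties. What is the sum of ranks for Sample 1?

Sorted (descending): 13.75, 13.36, 13.08, 12.81, 12.81, 12.71, 11.92, 11.9, 11.35, 10.97, 10.68
The 2 values of 12.81 occupy positions 4–5 → each gets rank 4.
Sample 1 values → pooled ranks: 12.81→4, 12.81→4, 11.92→7, 12.71→6
Rank sum = 4 + 4 + 7 + 6 = 21

21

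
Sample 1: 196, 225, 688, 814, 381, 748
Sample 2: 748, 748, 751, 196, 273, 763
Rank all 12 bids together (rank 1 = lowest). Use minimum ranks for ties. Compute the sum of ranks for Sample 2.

Sorted (ascending): 196, 196, 225, 273, 381, 688, 748, 748, 748, 751, 763, 814
The 2 values of 196 occupy positions 1–2 → each gets rank 1.
The 3 values of 748 occupy positions 7–9 → each gets rank 7.
Sample 2 values → pooled ranks: 748→7, 748→7, 751→10, 196→1, 273→4, 763→11
Rank sum = 7 + 7 + 10 + 1 + 4 + 11 = 40

40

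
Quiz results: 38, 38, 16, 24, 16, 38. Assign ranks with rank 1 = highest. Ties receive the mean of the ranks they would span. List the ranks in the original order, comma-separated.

Sorted (descending): 38, 38, 38, 24, 16, 16
The 3 values of 38 occupy positions 1–3 → average rank 2.
The 2 values of 16 occupy positions 5–6 → average rank (5+6)/2 = 5.5.

2, 2, 5.5, 4, 5.5, 2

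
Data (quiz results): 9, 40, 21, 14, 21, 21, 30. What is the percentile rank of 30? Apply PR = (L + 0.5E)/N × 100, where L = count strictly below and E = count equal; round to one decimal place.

78.6

N = 7.
Strictly below 30: 5. Equal to 30: 1.
PR = (5 + 0.5·1)/7 × 100 = 78.6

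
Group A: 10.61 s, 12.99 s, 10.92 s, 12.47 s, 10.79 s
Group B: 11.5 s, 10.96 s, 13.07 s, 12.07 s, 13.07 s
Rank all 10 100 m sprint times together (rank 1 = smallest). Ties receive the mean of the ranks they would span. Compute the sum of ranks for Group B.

34

Sorted (ascending): 10.61, 10.79, 10.92, 10.96, 11.5, 12.07, 12.47, 12.99, 13.07, 13.07
The 2 values of 13.07 occupy positions 9–10 → average rank (9+10)/2 = 9.5.
Group B values → pooled ranks: 11.5→5, 10.96→4, 13.07→9.5, 12.07→6, 13.07→9.5
Rank sum = 5 + 4 + 9.5 + 6 + 9.5 = 34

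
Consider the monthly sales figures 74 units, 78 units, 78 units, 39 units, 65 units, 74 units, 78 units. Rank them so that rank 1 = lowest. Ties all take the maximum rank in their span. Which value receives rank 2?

Sorted (ascending): 39, 65, 74, 74, 78, 78, 78
The 2 values of 74 occupy positions 3–4 → each gets rank 4.
The 3 values of 78 occupy positions 5–7 → each gets rank 7.
Rank 2 → value 65.

65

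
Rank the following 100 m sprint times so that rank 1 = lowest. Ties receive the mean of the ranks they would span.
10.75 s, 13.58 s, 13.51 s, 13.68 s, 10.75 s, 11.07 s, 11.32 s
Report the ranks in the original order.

1.5, 6, 5, 7, 1.5, 3, 4

Sorted (ascending): 10.75, 10.75, 11.07, 11.32, 13.51, 13.58, 13.68
The 2 values of 10.75 occupy positions 1–2 → average rank (1+2)/2 = 1.5.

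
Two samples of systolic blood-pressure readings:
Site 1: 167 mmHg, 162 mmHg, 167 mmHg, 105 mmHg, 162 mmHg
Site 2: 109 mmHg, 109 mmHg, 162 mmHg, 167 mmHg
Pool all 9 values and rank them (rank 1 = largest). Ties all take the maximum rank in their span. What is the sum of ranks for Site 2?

25

Sorted (descending): 167, 167, 167, 162, 162, 162, 109, 109, 105
The 3 values of 167 occupy positions 1–3 → each gets rank 3.
The 3 values of 162 occupy positions 4–6 → each gets rank 6.
The 2 values of 109 occupy positions 7–8 → each gets rank 8.
Site 2 values → pooled ranks: 109→8, 109→8, 162→6, 167→3
Rank sum = 8 + 8 + 6 + 3 = 25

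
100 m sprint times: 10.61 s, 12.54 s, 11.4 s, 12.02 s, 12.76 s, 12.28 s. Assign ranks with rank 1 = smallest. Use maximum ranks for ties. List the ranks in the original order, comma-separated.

Sorted (ascending): 10.61, 11.4, 12.02, 12.28, 12.54, 12.76
No ties — each value takes its position as its rank.

1, 5, 2, 3, 6, 4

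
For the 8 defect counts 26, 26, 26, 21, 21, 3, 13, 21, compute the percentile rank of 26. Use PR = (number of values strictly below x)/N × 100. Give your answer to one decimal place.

62.5

N = 8.
Strictly below 26: 5. Equal to 26: 3.
PR = 5/8 × 100 = 62.5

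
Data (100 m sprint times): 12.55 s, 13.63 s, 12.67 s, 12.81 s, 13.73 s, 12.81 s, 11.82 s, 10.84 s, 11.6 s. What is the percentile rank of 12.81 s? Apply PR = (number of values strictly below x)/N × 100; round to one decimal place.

55.6

N = 9.
Strictly below 12.81: 5. Equal to 12.81: 2.
PR = 5/9 × 100 = 55.6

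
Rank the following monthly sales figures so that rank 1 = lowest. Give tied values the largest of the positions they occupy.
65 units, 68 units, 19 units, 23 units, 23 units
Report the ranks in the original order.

Sorted (ascending): 19, 23, 23, 65, 68
The 2 values of 23 occupy positions 2–3 → each gets rank 3.

4, 5, 1, 3, 3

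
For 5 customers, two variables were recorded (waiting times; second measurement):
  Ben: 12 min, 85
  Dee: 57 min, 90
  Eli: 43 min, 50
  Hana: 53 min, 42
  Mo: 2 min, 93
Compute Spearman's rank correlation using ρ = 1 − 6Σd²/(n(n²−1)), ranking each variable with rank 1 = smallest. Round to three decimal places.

-0.400

Ranks of variable 1: 2, 5, 3, 4, 1
Ranks of variable 2: 3, 4, 2, 1, 5
d = r₁ − r₂: -1, 1, 1, 3, -4
d²: 1, 1, 1, 9, 16; Σd² = 28
ρ = 1 − 6·28/(5·24) = 1 − 168/120 = -0.400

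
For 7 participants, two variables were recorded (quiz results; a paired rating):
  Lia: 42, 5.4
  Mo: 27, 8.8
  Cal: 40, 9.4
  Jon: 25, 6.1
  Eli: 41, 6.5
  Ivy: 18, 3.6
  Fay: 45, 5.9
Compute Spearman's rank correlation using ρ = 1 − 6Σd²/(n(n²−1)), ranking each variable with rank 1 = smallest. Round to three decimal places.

0.036

Ranks of variable 1: 6, 3, 4, 2, 5, 1, 7
Ranks of variable 2: 2, 6, 7, 4, 5, 1, 3
d = r₁ − r₂: 4, -3, -3, -2, 0, 0, 4
d²: 16, 9, 9, 4, 0, 0, 16; Σd² = 54
ρ = 1 − 6·54/(7·48) = 1 − 324/336 = 0.036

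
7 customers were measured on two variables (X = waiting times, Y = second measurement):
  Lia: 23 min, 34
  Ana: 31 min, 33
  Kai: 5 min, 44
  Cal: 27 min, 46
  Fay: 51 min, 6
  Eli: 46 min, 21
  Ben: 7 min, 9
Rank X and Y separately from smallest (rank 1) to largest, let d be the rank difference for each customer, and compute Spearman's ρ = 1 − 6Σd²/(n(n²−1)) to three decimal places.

-0.500

Ranks of variable 1: 3, 5, 1, 4, 7, 6, 2
Ranks of variable 2: 5, 4, 6, 7, 1, 3, 2
d = r₁ − r₂: -2, 1, -5, -3, 6, 3, 0
d²: 4, 1, 25, 9, 36, 9, 0; Σd² = 84
ρ = 1 − 6·84/(7·48) = 1 − 504/336 = -0.500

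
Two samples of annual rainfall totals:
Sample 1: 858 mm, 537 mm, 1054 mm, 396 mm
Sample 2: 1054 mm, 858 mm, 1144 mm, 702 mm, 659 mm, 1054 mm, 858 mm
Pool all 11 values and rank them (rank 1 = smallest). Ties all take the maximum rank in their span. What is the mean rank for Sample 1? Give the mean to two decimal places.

5.00

Sorted (ascending): 396, 537, 659, 702, 858, 858, 858, 1054, 1054, 1054, 1144
The 3 values of 858 occupy positions 5–7 → each gets rank 7.
The 3 values of 1054 occupy positions 8–10 → each gets rank 10.
Sample 1 values → pooled ranks: 858→7, 537→2, 1054→10, 396→1
Mean rank = (7 + 2 + 10 + 1) / 4 = 5.00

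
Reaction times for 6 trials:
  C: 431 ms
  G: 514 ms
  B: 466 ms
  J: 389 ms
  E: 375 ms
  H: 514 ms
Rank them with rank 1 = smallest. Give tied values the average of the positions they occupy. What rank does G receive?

Sorted (ascending): 375, 389, 431, 466, 514, 514
The 2 values of 514 occupy positions 5–6 → average rank (5+6)/2 = 5.5.
G has value 514 ms → rank 5.5.

5.5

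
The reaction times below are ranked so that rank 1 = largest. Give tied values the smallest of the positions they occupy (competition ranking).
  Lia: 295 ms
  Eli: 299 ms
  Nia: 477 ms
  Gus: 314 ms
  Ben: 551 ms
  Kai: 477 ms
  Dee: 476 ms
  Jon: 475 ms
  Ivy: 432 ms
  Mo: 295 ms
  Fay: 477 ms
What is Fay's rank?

Sorted (descending): 551, 477, 477, 477, 476, 475, 432, 314, 299, 295, 295
The 3 values of 477 occupy positions 2–4 → each gets rank 2.
The 2 values of 295 occupy positions 10–11 → each gets rank 10.
Fay has value 477 ms → rank 2.

2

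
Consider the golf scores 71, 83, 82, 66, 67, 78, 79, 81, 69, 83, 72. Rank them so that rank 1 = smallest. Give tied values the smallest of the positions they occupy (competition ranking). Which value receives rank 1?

66

Sorted (ascending): 66, 67, 69, 71, 72, 78, 79, 81, 82, 83, 83
The 2 values of 83 occupy positions 10–11 → each gets rank 10.
Rank 1 → value 66.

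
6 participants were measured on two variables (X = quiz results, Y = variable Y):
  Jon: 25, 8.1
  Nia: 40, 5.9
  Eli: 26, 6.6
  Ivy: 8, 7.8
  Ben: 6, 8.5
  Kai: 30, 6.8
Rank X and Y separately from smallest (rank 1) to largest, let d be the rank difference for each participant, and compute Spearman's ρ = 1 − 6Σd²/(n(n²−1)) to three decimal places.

-0.886

Ranks of variable 1: 3, 6, 4, 2, 1, 5
Ranks of variable 2: 5, 1, 2, 4, 6, 3
d = r₁ − r₂: -2, 5, 2, -2, -5, 2
d²: 4, 25, 4, 4, 25, 4; Σd² = 66
ρ = 1 − 6·66/(6·35) = 1 − 396/210 = -0.886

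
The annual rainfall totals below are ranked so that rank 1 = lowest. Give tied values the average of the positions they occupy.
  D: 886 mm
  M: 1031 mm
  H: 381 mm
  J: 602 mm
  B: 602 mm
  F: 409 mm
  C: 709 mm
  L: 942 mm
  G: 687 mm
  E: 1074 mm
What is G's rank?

Sorted (ascending): 381, 409, 602, 602, 687, 709, 886, 942, 1031, 1074
The 2 values of 602 occupy positions 3–4 → average rank (3+4)/2 = 3.5.
G has value 687 mm → rank 5.

5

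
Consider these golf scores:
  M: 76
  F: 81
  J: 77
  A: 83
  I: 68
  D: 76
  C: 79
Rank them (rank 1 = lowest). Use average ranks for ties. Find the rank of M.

2.5

Sorted (ascending): 68, 76, 76, 77, 79, 81, 83
The 2 values of 76 occupy positions 2–3 → average rank (2+3)/2 = 2.5.
M has value 76 → rank 2.5.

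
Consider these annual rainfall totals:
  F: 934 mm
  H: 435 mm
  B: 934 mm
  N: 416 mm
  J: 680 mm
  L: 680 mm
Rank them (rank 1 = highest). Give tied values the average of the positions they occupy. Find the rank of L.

3.5

Sorted (descending): 934, 934, 680, 680, 435, 416
The 2 values of 934 occupy positions 1–2 → average rank (1+2)/2 = 1.5.
The 2 values of 680 occupy positions 3–4 → average rank (3+4)/2 = 3.5.
L has value 680 mm → rank 3.5.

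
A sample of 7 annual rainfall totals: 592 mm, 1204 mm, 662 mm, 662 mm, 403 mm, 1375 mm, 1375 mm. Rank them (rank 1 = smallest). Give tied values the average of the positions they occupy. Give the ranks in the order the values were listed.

2, 5, 3.5, 3.5, 1, 6.5, 6.5

Sorted (ascending): 403, 592, 662, 662, 1204, 1375, 1375
The 2 values of 662 occupy positions 3–4 → average rank (3+4)/2 = 3.5.
The 2 values of 1375 occupy positions 6–7 → average rank (6+7)/2 = 6.5.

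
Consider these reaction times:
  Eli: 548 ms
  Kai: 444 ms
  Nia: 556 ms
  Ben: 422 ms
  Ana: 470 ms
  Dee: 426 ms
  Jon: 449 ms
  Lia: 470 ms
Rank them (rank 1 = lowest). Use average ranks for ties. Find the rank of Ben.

1

Sorted (ascending): 422, 426, 444, 449, 470, 470, 548, 556
The 2 values of 470 occupy positions 5–6 → average rank (5+6)/2 = 5.5.
Ben has value 422 ms → rank 1.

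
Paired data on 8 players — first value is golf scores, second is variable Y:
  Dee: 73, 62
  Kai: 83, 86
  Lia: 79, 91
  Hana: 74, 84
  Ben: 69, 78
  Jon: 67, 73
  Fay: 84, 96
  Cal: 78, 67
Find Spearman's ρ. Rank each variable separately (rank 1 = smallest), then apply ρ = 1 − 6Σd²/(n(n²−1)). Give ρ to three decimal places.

0.714

Ranks of variable 1: 3, 7, 6, 4, 2, 1, 8, 5
Ranks of variable 2: 1, 6, 7, 5, 4, 3, 8, 2
d = r₁ − r₂: 2, 1, -1, -1, -2, -2, 0, 3
d²: 4, 1, 1, 1, 4, 4, 0, 9; Σd² = 24
ρ = 1 − 6·24/(8·63) = 1 − 144/504 = 0.714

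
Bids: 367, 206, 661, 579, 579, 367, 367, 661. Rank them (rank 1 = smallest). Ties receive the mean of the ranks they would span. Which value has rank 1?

Sorted (ascending): 206, 367, 367, 367, 579, 579, 661, 661
The 3 values of 367 occupy positions 2–4 → average rank 3.
The 2 values of 579 occupy positions 5–6 → average rank (5+6)/2 = 5.5.
The 2 values of 661 occupy positions 7–8 → average rank (7+8)/2 = 7.5.
Rank 1 → value 206.

206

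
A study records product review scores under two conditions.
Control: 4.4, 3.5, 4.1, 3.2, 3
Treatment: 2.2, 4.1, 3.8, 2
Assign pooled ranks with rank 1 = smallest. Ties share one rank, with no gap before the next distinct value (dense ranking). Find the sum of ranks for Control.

Sorted (ascending): 2, 2.2, 3, 3.2, 3.5, 3.8, 4.1, 4.1, 4.4
The 2 values of 4.1 share dense rank 7.
Remaining distinct values take the next consecutive integers.
Control values → pooled ranks: 4.4→8, 3.5→5, 4.1→7, 3.2→4, 3→3
Rank sum = 8 + 5 + 7 + 4 + 3 = 27

27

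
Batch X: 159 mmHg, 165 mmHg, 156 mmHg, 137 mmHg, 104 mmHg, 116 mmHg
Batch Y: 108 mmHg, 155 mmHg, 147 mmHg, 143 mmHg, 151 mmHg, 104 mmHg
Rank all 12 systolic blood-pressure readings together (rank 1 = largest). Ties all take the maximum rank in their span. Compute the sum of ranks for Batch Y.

Sorted (descending): 165, 159, 156, 155, 151, 147, 143, 137, 116, 108, 104, 104
The 2 values of 104 occupy positions 11–12 → each gets rank 12.
Batch Y values → pooled ranks: 108→10, 155→4, 147→6, 143→7, 151→5, 104→12
Rank sum = 10 + 4 + 6 + 7 + 5 + 12 = 44

44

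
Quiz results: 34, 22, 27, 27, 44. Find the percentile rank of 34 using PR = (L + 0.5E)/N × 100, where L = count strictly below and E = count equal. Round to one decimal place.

70.0

N = 5.
Strictly below 34: 3. Equal to 34: 1.
PR = (3 + 0.5·1)/5 × 100 = 70.0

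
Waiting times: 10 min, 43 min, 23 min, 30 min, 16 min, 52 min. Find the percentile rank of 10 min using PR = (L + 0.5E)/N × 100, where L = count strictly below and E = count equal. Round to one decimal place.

8.3

N = 6.
Strictly below 10: 0. Equal to 10: 1.
PR = (0 + 0.5·1)/6 × 100 = 8.3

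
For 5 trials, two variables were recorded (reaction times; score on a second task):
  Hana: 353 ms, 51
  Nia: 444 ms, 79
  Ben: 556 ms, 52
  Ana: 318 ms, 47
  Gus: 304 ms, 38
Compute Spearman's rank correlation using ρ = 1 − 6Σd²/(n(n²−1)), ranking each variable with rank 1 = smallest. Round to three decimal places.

0.900

Ranks of variable 1: 3, 4, 5, 2, 1
Ranks of variable 2: 3, 5, 4, 2, 1
d = r₁ − r₂: 0, -1, 1, 0, 0
d²: 0, 1, 1, 0, 0; Σd² = 2
ρ = 1 − 6·2/(5·24) = 1 − 12/120 = 0.900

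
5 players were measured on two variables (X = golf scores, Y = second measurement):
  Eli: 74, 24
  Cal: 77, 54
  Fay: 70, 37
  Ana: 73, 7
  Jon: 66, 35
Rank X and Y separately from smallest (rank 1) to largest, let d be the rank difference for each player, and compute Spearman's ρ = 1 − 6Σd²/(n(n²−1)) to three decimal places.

0.200

Ranks of variable 1: 4, 5, 2, 3, 1
Ranks of variable 2: 2, 5, 4, 1, 3
d = r₁ − r₂: 2, 0, -2, 2, -2
d²: 4, 0, 4, 4, 4; Σd² = 16
ρ = 1 − 6·16/(5·24) = 1 − 96/120 = 0.200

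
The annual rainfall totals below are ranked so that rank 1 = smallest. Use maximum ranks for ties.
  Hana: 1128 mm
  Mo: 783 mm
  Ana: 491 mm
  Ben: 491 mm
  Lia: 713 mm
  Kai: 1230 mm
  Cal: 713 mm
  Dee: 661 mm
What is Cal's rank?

5

Sorted (ascending): 491, 491, 661, 713, 713, 783, 1128, 1230
The 2 values of 491 occupy positions 1–2 → each gets rank 2.
The 2 values of 713 occupy positions 4–5 → each gets rank 5.
Cal has value 713 mm → rank 5.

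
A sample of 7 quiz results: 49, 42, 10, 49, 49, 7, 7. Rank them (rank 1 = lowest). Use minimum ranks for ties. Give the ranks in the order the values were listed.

Sorted (ascending): 7, 7, 10, 42, 49, 49, 49
The 2 values of 7 occupy positions 1–2 → each gets rank 1.
The 3 values of 49 occupy positions 5–7 → each gets rank 5.

5, 4, 3, 5, 5, 1, 1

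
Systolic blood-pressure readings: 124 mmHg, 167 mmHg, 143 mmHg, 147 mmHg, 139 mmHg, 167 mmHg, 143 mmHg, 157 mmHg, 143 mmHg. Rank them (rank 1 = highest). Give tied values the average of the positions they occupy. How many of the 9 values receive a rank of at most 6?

Sorted (descending): 167, 167, 157, 147, 143, 143, 143, 139, 124
The 2 values of 167 occupy positions 1–2 → average rank (1+2)/2 = 1.5.
The 3 values of 143 occupy positions 5–7 → average rank 6.
Ranks ≤ 6: {1.5, 1.5, 3, 4, 6, 6, 6} → 7 values.

7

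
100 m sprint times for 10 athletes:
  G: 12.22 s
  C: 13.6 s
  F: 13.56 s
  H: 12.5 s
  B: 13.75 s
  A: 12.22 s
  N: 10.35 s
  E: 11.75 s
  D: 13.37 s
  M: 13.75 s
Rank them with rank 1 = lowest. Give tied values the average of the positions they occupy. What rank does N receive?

1

Sorted (ascending): 10.35, 11.75, 12.22, 12.22, 12.5, 13.37, 13.56, 13.6, 13.75, 13.75
The 2 values of 12.22 occupy positions 3–4 → average rank (3+4)/2 = 3.5.
The 2 values of 13.75 occupy positions 9–10 → average rank (9+10)/2 = 9.5.
N has value 10.35 s → rank 1.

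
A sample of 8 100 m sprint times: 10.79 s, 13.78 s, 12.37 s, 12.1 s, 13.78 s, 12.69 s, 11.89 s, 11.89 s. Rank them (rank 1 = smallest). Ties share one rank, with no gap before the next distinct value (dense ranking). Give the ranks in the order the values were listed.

1, 6, 4, 3, 6, 5, 2, 2

Sorted (ascending): 10.79, 11.89, 11.89, 12.1, 12.37, 12.69, 13.78, 13.78
The 2 values of 11.89 share dense rank 2.
The 2 values of 13.78 share dense rank 6.
Remaining distinct values take the next consecutive integers.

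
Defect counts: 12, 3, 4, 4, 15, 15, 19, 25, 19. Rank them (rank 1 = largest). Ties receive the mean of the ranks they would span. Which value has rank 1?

Sorted (descending): 25, 19, 19, 15, 15, 12, 4, 4, 3
The 2 values of 19 occupy positions 2–3 → average rank (2+3)/2 = 2.5.
The 2 values of 15 occupy positions 4–5 → average rank (4+5)/2 = 4.5.
The 2 values of 4 occupy positions 7–8 → average rank (7+8)/2 = 7.5.
Rank 1 → value 25.

25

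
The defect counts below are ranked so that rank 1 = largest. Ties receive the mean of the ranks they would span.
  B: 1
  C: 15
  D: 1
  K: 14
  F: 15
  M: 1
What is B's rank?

5

Sorted (descending): 15, 15, 14, 1, 1, 1
The 2 values of 15 occupy positions 1–2 → average rank (1+2)/2 = 1.5.
The 3 values of 1 occupy positions 4–6 → average rank 5.
B has value 1 → rank 5.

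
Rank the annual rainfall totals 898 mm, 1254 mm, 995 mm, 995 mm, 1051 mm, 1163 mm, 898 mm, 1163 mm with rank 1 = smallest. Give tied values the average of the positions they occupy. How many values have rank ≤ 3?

Sorted (ascending): 898, 898, 995, 995, 1051, 1163, 1163, 1254
The 2 values of 898 occupy positions 1–2 → average rank (1+2)/2 = 1.5.
The 2 values of 995 occupy positions 3–4 → average rank (3+4)/2 = 3.5.
The 2 values of 1163 occupy positions 6–7 → average rank (6+7)/2 = 6.5.
Ranks ≤ 3: {1.5, 1.5} → 2 values.

2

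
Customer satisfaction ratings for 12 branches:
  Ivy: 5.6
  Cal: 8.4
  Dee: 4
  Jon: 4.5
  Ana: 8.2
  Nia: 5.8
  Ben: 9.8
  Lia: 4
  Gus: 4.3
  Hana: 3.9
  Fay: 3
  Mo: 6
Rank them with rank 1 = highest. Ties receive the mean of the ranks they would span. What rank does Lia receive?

Sorted (descending): 9.8, 8.4, 8.2, 6, 5.8, 5.6, 4.5, 4.3, 4, 4, 3.9, 3
The 2 values of 4 occupy positions 9–10 → average rank (9+10)/2 = 9.5.
Lia has value 4 → rank 9.5.

9.5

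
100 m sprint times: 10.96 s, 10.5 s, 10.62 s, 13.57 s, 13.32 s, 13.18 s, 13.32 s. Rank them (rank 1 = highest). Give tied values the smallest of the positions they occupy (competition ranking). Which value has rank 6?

Sorted (descending): 13.57, 13.32, 13.32, 13.18, 10.96, 10.62, 10.5
The 2 values of 13.32 occupy positions 2–3 → each gets rank 2.
Rank 6 → value 10.62.

10.62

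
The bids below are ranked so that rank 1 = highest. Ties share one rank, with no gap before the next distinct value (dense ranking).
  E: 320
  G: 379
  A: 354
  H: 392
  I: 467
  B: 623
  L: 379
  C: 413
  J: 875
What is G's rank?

Sorted (descending): 875, 623, 467, 413, 392, 379, 379, 354, 320
The 2 values of 379 share dense rank 6.
Remaining distinct values take the next consecutive integers.
G has value 379 → rank 6.

6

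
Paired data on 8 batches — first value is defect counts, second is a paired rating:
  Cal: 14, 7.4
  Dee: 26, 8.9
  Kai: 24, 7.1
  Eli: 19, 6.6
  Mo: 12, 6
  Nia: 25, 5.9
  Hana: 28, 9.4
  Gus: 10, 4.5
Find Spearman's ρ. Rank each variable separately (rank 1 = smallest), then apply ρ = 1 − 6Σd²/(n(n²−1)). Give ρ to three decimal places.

0.690

Ranks of variable 1: 3, 7, 5, 4, 2, 6, 8, 1
Ranks of variable 2: 6, 7, 5, 4, 3, 2, 8, 1
d = r₁ − r₂: -3, 0, 0, 0, -1, 4, 0, 0
d²: 9, 0, 0, 0, 1, 16, 0, 0; Σd² = 26
ρ = 1 − 6·26/(8·63) = 1 − 156/504 = 0.690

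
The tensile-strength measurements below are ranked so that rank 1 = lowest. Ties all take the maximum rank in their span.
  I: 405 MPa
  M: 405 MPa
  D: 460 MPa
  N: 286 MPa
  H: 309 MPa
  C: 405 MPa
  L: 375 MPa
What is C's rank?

Sorted (ascending): 286, 309, 375, 405, 405, 405, 460
The 3 values of 405 occupy positions 4–6 → each gets rank 6.
C has value 405 MPa → rank 6.

6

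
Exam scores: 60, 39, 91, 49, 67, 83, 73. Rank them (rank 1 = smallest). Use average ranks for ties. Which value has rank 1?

39

Sorted (ascending): 39, 49, 60, 67, 73, 83, 91
No ties — each value takes its position as its rank.
Rank 1 → value 39.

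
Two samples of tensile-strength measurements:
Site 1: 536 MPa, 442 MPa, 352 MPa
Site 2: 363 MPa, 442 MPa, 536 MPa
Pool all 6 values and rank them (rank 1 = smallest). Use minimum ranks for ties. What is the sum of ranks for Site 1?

9

Sorted (ascending): 352, 363, 442, 442, 536, 536
The 2 values of 442 occupy positions 3–4 → each gets rank 3.
The 2 values of 536 occupy positions 5–6 → each gets rank 5.
Site 1 values → pooled ranks: 536→5, 442→3, 352→1
Rank sum = 5 + 3 + 1 = 9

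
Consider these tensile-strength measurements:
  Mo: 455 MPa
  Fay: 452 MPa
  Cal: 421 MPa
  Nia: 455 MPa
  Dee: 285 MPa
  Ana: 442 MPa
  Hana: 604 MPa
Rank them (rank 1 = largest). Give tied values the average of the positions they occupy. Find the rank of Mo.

2.5

Sorted (descending): 604, 455, 455, 452, 442, 421, 285
The 2 values of 455 occupy positions 2–3 → average rank (2+3)/2 = 2.5.
Mo has value 455 MPa → rank 2.5.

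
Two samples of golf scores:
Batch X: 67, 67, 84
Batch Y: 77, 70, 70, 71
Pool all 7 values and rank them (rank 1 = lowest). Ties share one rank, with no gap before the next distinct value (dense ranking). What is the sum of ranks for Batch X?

7

Sorted (ascending): 67, 67, 70, 70, 71, 77, 84
The 2 values of 67 share dense rank 1.
The 2 values of 70 share dense rank 2.
Remaining distinct values take the next consecutive integers.
Batch X values → pooled ranks: 67→1, 67→1, 84→5
Rank sum = 1 + 1 + 5 = 7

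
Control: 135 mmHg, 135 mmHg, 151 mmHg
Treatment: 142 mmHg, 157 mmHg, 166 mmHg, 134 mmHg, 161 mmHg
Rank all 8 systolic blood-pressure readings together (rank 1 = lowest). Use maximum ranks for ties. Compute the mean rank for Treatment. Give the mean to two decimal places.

Sorted (ascending): 134, 135, 135, 142, 151, 157, 161, 166
The 2 values of 135 occupy positions 2–3 → each gets rank 3.
Treatment values → pooled ranks: 142→4, 157→6, 166→8, 134→1, 161→7
Mean rank = (4 + 6 + 8 + 1 + 7) / 5 = 5.20

5.20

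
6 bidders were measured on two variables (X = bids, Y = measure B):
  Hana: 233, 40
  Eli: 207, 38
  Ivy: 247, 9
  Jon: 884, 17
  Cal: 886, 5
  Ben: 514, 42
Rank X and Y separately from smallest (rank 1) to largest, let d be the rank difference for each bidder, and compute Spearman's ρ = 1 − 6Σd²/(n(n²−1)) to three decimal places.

-0.486

Ranks of variable 1: 2, 1, 3, 5, 6, 4
Ranks of variable 2: 5, 4, 2, 3, 1, 6
d = r₁ − r₂: -3, -3, 1, 2, 5, -2
d²: 9, 9, 1, 4, 25, 4; Σd² = 52
ρ = 1 − 6·52/(6·35) = 1 − 312/210 = -0.486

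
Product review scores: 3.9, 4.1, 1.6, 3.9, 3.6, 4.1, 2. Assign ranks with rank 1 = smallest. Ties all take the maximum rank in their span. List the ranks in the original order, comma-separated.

Sorted (ascending): 1.6, 2, 3.6, 3.9, 3.9, 4.1, 4.1
The 2 values of 3.9 occupy positions 4–5 → each gets rank 5.
The 2 values of 4.1 occupy positions 6–7 → each gets rank 7.

5, 7, 1, 5, 3, 7, 2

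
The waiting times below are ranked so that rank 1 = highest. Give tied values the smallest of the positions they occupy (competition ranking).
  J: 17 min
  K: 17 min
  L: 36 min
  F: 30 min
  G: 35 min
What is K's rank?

Sorted (descending): 36, 35, 30, 17, 17
The 2 values of 17 occupy positions 4–5 → each gets rank 4.
K has value 17 min → rank 4.

4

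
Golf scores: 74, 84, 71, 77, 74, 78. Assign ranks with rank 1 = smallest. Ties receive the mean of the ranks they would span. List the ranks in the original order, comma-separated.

2.5, 6, 1, 4, 2.5, 5

Sorted (ascending): 71, 74, 74, 77, 78, 84
The 2 values of 74 occupy positions 2–3 → average rank (2+3)/2 = 2.5.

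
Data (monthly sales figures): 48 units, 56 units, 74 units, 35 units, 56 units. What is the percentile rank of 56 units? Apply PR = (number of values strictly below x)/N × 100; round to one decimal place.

40.0

N = 5.
Strictly below 56: 2. Equal to 56: 2.
PR = 2/5 × 100 = 40.0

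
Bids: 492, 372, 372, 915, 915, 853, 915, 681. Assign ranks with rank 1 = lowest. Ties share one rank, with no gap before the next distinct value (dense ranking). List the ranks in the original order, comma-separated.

Sorted (ascending): 372, 372, 492, 681, 853, 915, 915, 915
The 2 values of 372 share dense rank 1.
The 3 values of 915 share dense rank 5.
Remaining distinct values take the next consecutive integers.

2, 1, 1, 5, 5, 4, 5, 3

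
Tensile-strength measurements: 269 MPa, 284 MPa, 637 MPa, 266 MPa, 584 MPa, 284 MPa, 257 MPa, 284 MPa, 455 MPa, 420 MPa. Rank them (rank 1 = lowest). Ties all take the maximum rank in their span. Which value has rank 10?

637

Sorted (ascending): 257, 266, 269, 284, 284, 284, 420, 455, 584, 637
The 3 values of 284 occupy positions 4–6 → each gets rank 6.
Rank 10 → value 637.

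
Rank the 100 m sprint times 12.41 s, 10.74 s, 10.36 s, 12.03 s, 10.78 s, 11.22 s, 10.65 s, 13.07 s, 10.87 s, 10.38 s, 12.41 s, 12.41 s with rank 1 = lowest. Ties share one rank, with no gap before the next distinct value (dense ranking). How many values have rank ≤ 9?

Sorted (ascending): 10.36, 10.38, 10.65, 10.74, 10.78, 10.87, 11.22, 12.03, 12.41, 12.41, 12.41, 13.07
The 3 values of 12.41 share dense rank 9.
Remaining distinct values take the next consecutive integers.
Ranks ≤ 9: {1, 2, 3, 4, 5, 6, 7, 8, 9, 9, 9} → 11 values.

11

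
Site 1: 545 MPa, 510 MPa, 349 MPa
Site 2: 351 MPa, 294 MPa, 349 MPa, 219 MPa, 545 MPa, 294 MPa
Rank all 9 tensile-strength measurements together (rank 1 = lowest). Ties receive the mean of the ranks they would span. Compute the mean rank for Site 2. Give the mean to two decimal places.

Sorted (ascending): 219, 294, 294, 349, 349, 351, 510, 545, 545
The 2 values of 294 occupy positions 2–3 → average rank (2+3)/2 = 2.5.
The 2 values of 349 occupy positions 4–5 → average rank (4+5)/2 = 4.5.
The 2 values of 545 occupy positions 8–9 → average rank (8+9)/2 = 8.5.
Site 2 values → pooled ranks: 351→6, 294→2.5, 349→4.5, 219→1, 545→8.5, 294→2.5
Mean rank = (6 + 2.5 + 4.5 + 1 + 8.5 + 2.5) / 6 = 4.17

4.17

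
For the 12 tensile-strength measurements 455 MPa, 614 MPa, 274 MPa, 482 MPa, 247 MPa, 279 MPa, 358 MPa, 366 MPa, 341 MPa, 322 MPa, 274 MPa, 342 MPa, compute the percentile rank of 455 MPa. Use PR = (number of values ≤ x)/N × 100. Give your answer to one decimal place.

N = 12.
Strictly below 455: 9. Equal to 455: 1.
PR = 10/12 × 100 = 83.3

83.3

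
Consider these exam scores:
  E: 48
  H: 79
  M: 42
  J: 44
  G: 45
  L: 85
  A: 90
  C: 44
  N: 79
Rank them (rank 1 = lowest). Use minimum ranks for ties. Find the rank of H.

6

Sorted (ascending): 42, 44, 44, 45, 48, 79, 79, 85, 90
The 2 values of 44 occupy positions 2–3 → each gets rank 2.
The 2 values of 79 occupy positions 6–7 → each gets rank 6.
H has value 79 → rank 6.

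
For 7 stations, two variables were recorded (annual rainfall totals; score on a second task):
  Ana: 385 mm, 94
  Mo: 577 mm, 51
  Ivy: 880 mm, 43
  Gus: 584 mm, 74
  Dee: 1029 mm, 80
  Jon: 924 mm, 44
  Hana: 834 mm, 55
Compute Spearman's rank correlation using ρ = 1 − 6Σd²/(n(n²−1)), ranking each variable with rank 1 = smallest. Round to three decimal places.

Ranks of variable 1: 1, 2, 5, 3, 7, 6, 4
Ranks of variable 2: 7, 3, 1, 5, 6, 2, 4
d = r₁ − r₂: -6, -1, 4, -2, 1, 4, 0
d²: 36, 1, 16, 4, 1, 16, 0; Σd² = 74
ρ = 1 − 6·74/(7·48) = 1 − 444/336 = -0.321

-0.321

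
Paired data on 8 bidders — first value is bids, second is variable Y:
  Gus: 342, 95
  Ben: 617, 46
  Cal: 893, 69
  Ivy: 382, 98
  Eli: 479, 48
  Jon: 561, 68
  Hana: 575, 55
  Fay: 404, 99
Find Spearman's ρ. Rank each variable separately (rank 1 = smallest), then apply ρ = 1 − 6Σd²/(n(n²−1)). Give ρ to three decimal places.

Ranks of variable 1: 1, 7, 8, 2, 4, 5, 6, 3
Ranks of variable 2: 6, 1, 5, 7, 2, 4, 3, 8
d = r₁ − r₂: -5, 6, 3, -5, 2, 1, 3, -5
d²: 25, 36, 9, 25, 4, 1, 9, 25; Σd² = 134
ρ = 1 − 6·134/(8·63) = 1 − 804/504 = -0.595

-0.595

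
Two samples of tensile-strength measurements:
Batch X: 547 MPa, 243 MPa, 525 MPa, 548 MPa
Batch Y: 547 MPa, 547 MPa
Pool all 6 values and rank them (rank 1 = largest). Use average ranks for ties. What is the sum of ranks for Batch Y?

Sorted (descending): 548, 547, 547, 547, 525, 243
The 3 values of 547 occupy positions 2–4 → average rank 3.
Batch Y values → pooled ranks: 547→3, 547→3
Rank sum = 3 + 3 = 6

6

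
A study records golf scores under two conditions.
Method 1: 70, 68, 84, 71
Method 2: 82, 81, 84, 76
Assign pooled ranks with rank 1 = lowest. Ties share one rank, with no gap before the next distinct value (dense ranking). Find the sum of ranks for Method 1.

13

Sorted (ascending): 68, 70, 71, 76, 81, 82, 84, 84
The 2 values of 84 share dense rank 7.
Remaining distinct values take the next consecutive integers.
Method 1 values → pooled ranks: 70→2, 68→1, 84→7, 71→3
Rank sum = 2 + 1 + 7 + 3 = 13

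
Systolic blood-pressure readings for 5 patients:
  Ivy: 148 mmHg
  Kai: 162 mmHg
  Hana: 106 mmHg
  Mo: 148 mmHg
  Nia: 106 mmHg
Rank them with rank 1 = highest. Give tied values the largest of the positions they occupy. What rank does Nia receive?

5

Sorted (descending): 162, 148, 148, 106, 106
The 2 values of 148 occupy positions 2–3 → each gets rank 3.
The 2 values of 106 occupy positions 4–5 → each gets rank 5.
Nia has value 106 mmHg → rank 5.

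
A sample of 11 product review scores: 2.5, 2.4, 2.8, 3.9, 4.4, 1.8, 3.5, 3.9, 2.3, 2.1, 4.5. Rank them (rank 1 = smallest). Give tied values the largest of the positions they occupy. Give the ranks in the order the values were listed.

Sorted (ascending): 1.8, 2.1, 2.3, 2.4, 2.5, 2.8, 3.5, 3.9, 3.9, 4.4, 4.5
The 2 values of 3.9 occupy positions 8–9 → each gets rank 9.

5, 4, 6, 9, 10, 1, 7, 9, 3, 2, 11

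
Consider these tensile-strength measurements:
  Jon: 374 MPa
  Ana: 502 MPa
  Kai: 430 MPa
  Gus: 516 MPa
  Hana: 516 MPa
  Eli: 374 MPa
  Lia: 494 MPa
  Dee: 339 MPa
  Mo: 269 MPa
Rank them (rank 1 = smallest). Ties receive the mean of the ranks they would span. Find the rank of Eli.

3.5

Sorted (ascending): 269, 339, 374, 374, 430, 494, 502, 516, 516
The 2 values of 374 occupy positions 3–4 → average rank (3+4)/2 = 3.5.
The 2 values of 516 occupy positions 8–9 → average rank (8+9)/2 = 8.5.
Eli has value 374 MPa → rank 3.5.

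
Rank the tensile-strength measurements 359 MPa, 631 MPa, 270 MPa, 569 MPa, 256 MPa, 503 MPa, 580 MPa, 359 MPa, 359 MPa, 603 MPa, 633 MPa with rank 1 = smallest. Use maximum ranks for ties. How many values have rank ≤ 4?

2

Sorted (ascending): 256, 270, 359, 359, 359, 503, 569, 580, 603, 631, 633
The 3 values of 359 occupy positions 3–5 → each gets rank 5.
Ranks ≤ 4: {1, 2} → 2 values.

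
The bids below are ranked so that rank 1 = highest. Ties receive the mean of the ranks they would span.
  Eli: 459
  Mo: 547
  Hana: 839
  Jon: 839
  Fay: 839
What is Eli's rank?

Sorted (descending): 839, 839, 839, 547, 459
The 3 values of 839 occupy positions 1–3 → average rank 2.
Eli has value 459 → rank 5.

5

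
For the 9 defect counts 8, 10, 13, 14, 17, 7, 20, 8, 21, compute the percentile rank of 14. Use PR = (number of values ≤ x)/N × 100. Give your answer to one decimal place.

N = 9.
Strictly below 14: 5. Equal to 14: 1.
PR = 6/9 × 100 = 66.7

66.7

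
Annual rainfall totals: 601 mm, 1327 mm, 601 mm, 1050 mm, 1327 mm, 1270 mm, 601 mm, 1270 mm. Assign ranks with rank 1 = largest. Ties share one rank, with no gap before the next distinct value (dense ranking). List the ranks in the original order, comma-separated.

Sorted (descending): 1327, 1327, 1270, 1270, 1050, 601, 601, 601
The 2 values of 1327 share dense rank 1.
The 2 values of 1270 share dense rank 2.
The 3 values of 601 share dense rank 4.
Remaining distinct values take the next consecutive integers.

4, 1, 4, 3, 1, 2, 4, 2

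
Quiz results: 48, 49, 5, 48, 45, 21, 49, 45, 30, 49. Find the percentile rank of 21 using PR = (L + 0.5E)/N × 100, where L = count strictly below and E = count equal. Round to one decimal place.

N = 10.
Strictly below 21: 1. Equal to 21: 1.
PR = (1 + 0.5·1)/10 × 100 = 15.0

15.0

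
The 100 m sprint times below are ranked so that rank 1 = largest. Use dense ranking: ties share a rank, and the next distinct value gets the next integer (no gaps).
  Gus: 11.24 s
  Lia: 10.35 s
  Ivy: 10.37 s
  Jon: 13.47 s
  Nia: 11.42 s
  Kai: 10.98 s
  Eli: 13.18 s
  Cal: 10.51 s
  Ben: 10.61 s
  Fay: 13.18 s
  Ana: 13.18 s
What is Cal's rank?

Sorted (descending): 13.47, 13.18, 13.18, 13.18, 11.42, 11.24, 10.98, 10.61, 10.51, 10.37, 10.35
The 3 values of 13.18 share dense rank 2.
Remaining distinct values take the next consecutive integers.
Cal has value 10.51 s → rank 7.

7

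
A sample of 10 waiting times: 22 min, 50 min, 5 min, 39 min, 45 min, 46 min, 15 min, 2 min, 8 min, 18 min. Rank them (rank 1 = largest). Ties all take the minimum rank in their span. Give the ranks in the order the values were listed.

5, 1, 9, 4, 3, 2, 7, 10, 8, 6

Sorted (descending): 50, 46, 45, 39, 22, 18, 15, 8, 5, 2
No ties — each value takes its position as its rank.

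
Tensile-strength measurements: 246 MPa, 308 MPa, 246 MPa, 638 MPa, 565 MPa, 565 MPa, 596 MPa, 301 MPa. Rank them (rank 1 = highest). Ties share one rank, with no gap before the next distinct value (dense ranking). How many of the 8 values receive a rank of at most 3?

Sorted (descending): 638, 596, 565, 565, 308, 301, 246, 246
The 2 values of 565 share dense rank 3.
The 2 values of 246 share dense rank 6.
Remaining distinct values take the next consecutive integers.
Ranks ≤ 3: {1, 2, 3, 3} → 4 values.

4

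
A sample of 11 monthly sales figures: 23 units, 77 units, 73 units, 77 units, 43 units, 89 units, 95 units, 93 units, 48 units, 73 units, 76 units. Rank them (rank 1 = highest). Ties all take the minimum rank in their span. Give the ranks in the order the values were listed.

Sorted (descending): 95, 93, 89, 77, 77, 76, 73, 73, 48, 43, 23
The 2 values of 77 occupy positions 4–5 → each gets rank 4.
The 2 values of 73 occupy positions 7–8 → each gets rank 7.

11, 4, 7, 4, 10, 3, 1, 2, 9, 7, 6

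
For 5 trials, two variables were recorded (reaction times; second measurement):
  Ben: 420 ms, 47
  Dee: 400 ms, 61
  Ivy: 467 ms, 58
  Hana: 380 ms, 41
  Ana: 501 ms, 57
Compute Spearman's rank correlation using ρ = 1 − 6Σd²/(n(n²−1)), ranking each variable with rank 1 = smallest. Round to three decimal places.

0.300

Ranks of variable 1: 3, 2, 4, 1, 5
Ranks of variable 2: 2, 5, 4, 1, 3
d = r₁ − r₂: 1, -3, 0, 0, 2
d²: 1, 9, 0, 0, 4; Σd² = 14
ρ = 1 − 6·14/(5·24) = 1 − 84/120 = 0.300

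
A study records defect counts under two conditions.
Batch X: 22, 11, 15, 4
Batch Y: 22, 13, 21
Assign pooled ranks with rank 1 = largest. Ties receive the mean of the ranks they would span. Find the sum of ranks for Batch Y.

Sorted (descending): 22, 22, 21, 15, 13, 11, 4
The 2 values of 22 occupy positions 1–2 → average rank (1+2)/2 = 1.5.
Batch Y values → pooled ranks: 22→1.5, 13→5, 21→3
Rank sum = 1.5 + 5 + 3 = 9.5

9.5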